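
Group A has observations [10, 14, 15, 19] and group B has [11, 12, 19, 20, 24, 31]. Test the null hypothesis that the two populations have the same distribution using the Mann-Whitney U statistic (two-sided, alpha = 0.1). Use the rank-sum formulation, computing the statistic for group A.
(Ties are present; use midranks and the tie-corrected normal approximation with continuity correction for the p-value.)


Step 1: Combine and sort all 10 observations; assign midranks.
sorted (value, group): (10,X), (11,Y), (12,Y), (14,X), (15,X), (19,X), (19,Y), (20,Y), (24,Y), (31,Y)
ranks: 10->1, 11->2, 12->3, 14->4, 15->5, 19->6.5, 19->6.5, 20->8, 24->9, 31->10
Step 2: Rank sum for X: R1 = 1 + 4 + 5 + 6.5 = 16.5.
Step 3: U_X = R1 - n1(n1+1)/2 = 16.5 - 4*5/2 = 16.5 - 10 = 6.5.
       U_Y = n1*n2 - U_X = 24 - 6.5 = 17.5.
Step 4: Ties are present, so use the tie-corrected normal approximation (with continuity correction) for the p-value.
Step 5: p-value = 0.284958; compare to alpha = 0.1. fail to reject H0.

U_X = 6.5, p = 0.284958, fail to reject H0 at alpha = 0.1.


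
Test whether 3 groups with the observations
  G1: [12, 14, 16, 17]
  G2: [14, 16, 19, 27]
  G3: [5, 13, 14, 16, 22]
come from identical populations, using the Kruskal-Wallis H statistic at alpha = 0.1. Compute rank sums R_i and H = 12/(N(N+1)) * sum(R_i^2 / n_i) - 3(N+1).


Step 1: Combine all N = 13 observations and assign midranks.
sorted (value, group, rank): (5,G3,1), (12,G1,2), (13,G3,3), (14,G1,5), (14,G2,5), (14,G3,5), (16,G1,8), (16,G2,8), (16,G3,8), (17,G1,10), (19,G2,11), (22,G3,12), (27,G2,13)
Step 2: Sum ranks within each group.
R_1 = 25 (n_1 = 4)
R_2 = 37 (n_2 = 4)
R_3 = 29 (n_3 = 5)
Step 3: H = 12/(N(N+1)) * sum(R_i^2/n_i) - 3(N+1)
     = 12/(13*14) * (25^2/4 + 37^2/4 + 29^2/5) - 3*14
     = 0.065934 * 666.7 - 42
     = 1.958242.
Step 4: Ties present; correction factor C = 1 - 48/(13^3 - 13) = 0.978022. Corrected H = 1.958242 / 0.978022 = 2.002247.
Step 5: Under H0, H ~ chi^2(2); p-value = 0.367466.
Step 6: alpha = 0.1. fail to reject H0.

H = 2.0022, df = 2, p = 0.367466, fail to reject H0.


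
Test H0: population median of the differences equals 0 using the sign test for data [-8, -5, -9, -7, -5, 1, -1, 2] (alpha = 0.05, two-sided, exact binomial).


Step 1: Discard zero differences. Original n = 8; n_eff = number of nonzero differences = 8.
Nonzero differences (with sign): -8, -5, -9, -7, -5, +1, -1, +2
Step 2: Count signs: positive = 2, negative = 6.
Step 3: Under H0: P(positive) = 0.5, so the number of positives S ~ Bin(8, 0.5).
Step 4: Two-sided exact p-value = sum of Bin(8,0.5) probabilities at or below the observed probability = 0.289062.
Step 5: alpha = 0.05. fail to reject H0.

n_eff = 8, pos = 2, neg = 6, p = 0.289062, fail to reject H0.


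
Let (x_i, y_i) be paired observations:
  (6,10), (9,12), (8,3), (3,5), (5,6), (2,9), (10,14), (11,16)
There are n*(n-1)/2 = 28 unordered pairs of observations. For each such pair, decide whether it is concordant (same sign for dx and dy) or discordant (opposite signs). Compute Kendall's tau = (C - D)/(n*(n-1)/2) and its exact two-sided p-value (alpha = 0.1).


Step 1: Enumerate the 28 unordered pairs (i,j) with i<j and classify each by sign(x_j-x_i) * sign(y_j-y_i).
  (1,2):dx=+3,dy=+2->C; (1,3):dx=+2,dy=-7->D; (1,4):dx=-3,dy=-5->C; (1,5):dx=-1,dy=-4->C
  (1,6):dx=-4,dy=-1->C; (1,7):dx=+4,dy=+4->C; (1,8):dx=+5,dy=+6->C; (2,3):dx=-1,dy=-9->C
  (2,4):dx=-6,dy=-7->C; (2,5):dx=-4,dy=-6->C; (2,6):dx=-7,dy=-3->C; (2,7):dx=+1,dy=+2->C
  (2,8):dx=+2,dy=+4->C; (3,4):dx=-5,dy=+2->D; (3,5):dx=-3,dy=+3->D; (3,6):dx=-6,dy=+6->D
  (3,7):dx=+2,dy=+11->C; (3,8):dx=+3,dy=+13->C; (4,5):dx=+2,dy=+1->C; (4,6):dx=-1,dy=+4->D
  (4,7):dx=+7,dy=+9->C; (4,8):dx=+8,dy=+11->C; (5,6):dx=-3,dy=+3->D; (5,7):dx=+5,dy=+8->C
  (5,8):dx=+6,dy=+10->C; (6,7):dx=+8,dy=+5->C; (6,8):dx=+9,dy=+7->C; (7,8):dx=+1,dy=+2->C
Step 2: C = 22, D = 6, total pairs = 28.
Step 3: tau = (C - D)/(n(n-1)/2) = (22 - 6)/28 = 0.571429.
Step 4: Exact two-sided p-value (enumerate n! = 40320 permutations of y under H0): p = 0.061012.
Step 5: alpha = 0.1. reject H0.

tau_b = 0.5714 (C=22, D=6), p = 0.061012, reject H0.


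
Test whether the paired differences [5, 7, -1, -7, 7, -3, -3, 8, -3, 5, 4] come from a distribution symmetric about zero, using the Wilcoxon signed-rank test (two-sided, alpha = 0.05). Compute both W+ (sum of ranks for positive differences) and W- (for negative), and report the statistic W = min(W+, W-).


Step 1: Drop any zero differences (none here) and take |d_i|.
|d| = [5, 7, 1, 7, 7, 3, 3, 8, 3, 5, 4]
Step 2: Midrank |d_i| (ties get averaged ranks).
ranks: |5|->6.5, |7|->9, |1|->1, |7|->9, |7|->9, |3|->3, |3|->3, |8|->11, |3|->3, |5|->6.5, |4|->5
Step 3: Attach original signs; sum ranks with positive sign and with negative sign.
W+ = 6.5 + 9 + 9 + 11 + 6.5 + 5 = 47
W- = 1 + 9 + 3 + 3 + 3 = 19
(Check: W+ + W- = 66 should equal n(n+1)/2 = 66.)
Step 4: Test statistic W = min(W+, W-) = 19.
Step 5: Ties in |d|, so use the tie-corrected normal approximation.
        E[W] = n(n+1)/4 = 11*12/4 = 33.
        Tie groups: |d|=3 (t=3), |d|=5 (t=2), |d|=7 (t=3); sum(t^3 - t) = 54.
        Var[W] = n(n+1)(2n+1)/24 - sum(t^3-t)/48 = 3036/24 - 54/48 = 125.375.
        z = (W - E[W]) / sqrt(Var[W]) = (19 - 33) / 11.1971 = -1.2503.
        Two-sided p = 2*Phi(z) = 0.211181.
Step 6: alpha = 0.05. fail to reject H0.

W+ = 47, W- = 19, W = min = 19, p = 0.211181, fail to reject H0.


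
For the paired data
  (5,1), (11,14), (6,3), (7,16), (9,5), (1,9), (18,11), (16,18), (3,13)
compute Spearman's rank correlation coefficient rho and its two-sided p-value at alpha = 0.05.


Step 1: Rank x and y separately (midranks; no ties here).
rank(x): 5->3, 11->7, 6->4, 7->5, 9->6, 1->1, 18->9, 16->8, 3->2
rank(y): 1->1, 14->7, 3->2, 16->8, 5->3, 9->4, 11->5, 18->9, 13->6
Step 2: d_i = R_x(i) - R_y(i); compute d_i^2.
  (3-1)^2=4, (7-7)^2=0, (4-2)^2=4, (5-8)^2=9, (6-3)^2=9, (1-4)^2=9, (9-5)^2=16, (8-9)^2=1, (2-6)^2=16
sum(d^2) = 68.
Step 3: rho = 1 - 6*68 / (9*(9^2 - 1)) = 1 - 408/720 = 0.433333.
Step 4: Under H0, t = rho * sqrt((n-2)/(1-rho^2)) = 1.2721 ~ t(7).
Step 5: Two-sided p-value from the t-distribution with 7 df = 0.243952.
Step 6: alpha = 0.05. fail to reject H0.

rho = 0.4333, p = 0.243952, fail to reject H0 at alpha = 0.05.


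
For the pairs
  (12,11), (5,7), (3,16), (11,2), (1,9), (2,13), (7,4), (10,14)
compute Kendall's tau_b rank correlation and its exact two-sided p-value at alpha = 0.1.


Step 1: Enumerate the 28 unordered pairs (i,j) with i<j and classify each by sign(x_j-x_i) * sign(y_j-y_i).
  (1,2):dx=-7,dy=-4->C; (1,3):dx=-9,dy=+5->D; (1,4):dx=-1,dy=-9->C; (1,5):dx=-11,dy=-2->C
  (1,6):dx=-10,dy=+2->D; (1,7):dx=-5,dy=-7->C; (1,8):dx=-2,dy=+3->D; (2,3):dx=-2,dy=+9->D
  (2,4):dx=+6,dy=-5->D; (2,5):dx=-4,dy=+2->D; (2,6):dx=-3,dy=+6->D; (2,7):dx=+2,dy=-3->D
  (2,8):dx=+5,dy=+7->C; (3,4):dx=+8,dy=-14->D; (3,5):dx=-2,dy=-7->C; (3,6):dx=-1,dy=-3->C
  (3,7):dx=+4,dy=-12->D; (3,8):dx=+7,dy=-2->D; (4,5):dx=-10,dy=+7->D; (4,6):dx=-9,dy=+11->D
  (4,7):dx=-4,dy=+2->D; (4,8):dx=-1,dy=+12->D; (5,6):dx=+1,dy=+4->C; (5,7):dx=+6,dy=-5->D
  (5,8):dx=+9,dy=+5->C; (6,7):dx=+5,dy=-9->D; (6,8):dx=+8,dy=+1->C; (7,8):dx=+3,dy=+10->C
Step 2: C = 11, D = 17, total pairs = 28.
Step 3: tau = (C - D)/(n(n-1)/2) = (11 - 17)/28 = -0.214286.
Step 4: Exact two-sided p-value (enumerate n! = 40320 permutations of y under H0): p = 0.548413.
Step 5: alpha = 0.1. fail to reject H0.

tau_b = -0.2143 (C=11, D=17), p = 0.548413, fail to reject H0.


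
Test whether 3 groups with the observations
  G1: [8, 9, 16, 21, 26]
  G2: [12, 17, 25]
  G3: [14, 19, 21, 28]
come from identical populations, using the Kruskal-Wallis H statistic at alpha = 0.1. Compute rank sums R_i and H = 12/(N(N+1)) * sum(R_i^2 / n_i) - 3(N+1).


Step 1: Combine all N = 12 observations and assign midranks.
sorted (value, group, rank): (8,G1,1), (9,G1,2), (12,G2,3), (14,G3,4), (16,G1,5), (17,G2,6), (19,G3,7), (21,G1,8.5), (21,G3,8.5), (25,G2,10), (26,G1,11), (28,G3,12)
Step 2: Sum ranks within each group.
R_1 = 27.5 (n_1 = 5)
R_2 = 19 (n_2 = 3)
R_3 = 31.5 (n_3 = 4)
Step 3: H = 12/(N(N+1)) * sum(R_i^2/n_i) - 3(N+1)
     = 12/(12*13) * (27.5^2/5 + 19^2/3 + 31.5^2/4) - 3*13
     = 0.076923 * 519.646 - 39
     = 0.972756.
Step 4: Ties present; correction factor C = 1 - 6/(12^3 - 12) = 0.996503. Corrected H = 0.972756 / 0.996503 = 0.976170.
Step 5: Under H0, H ~ chi^2(2); p-value = 0.613801.
Step 6: alpha = 0.1. fail to reject H0.

H = 0.9762, df = 2, p = 0.613801, fail to reject H0.


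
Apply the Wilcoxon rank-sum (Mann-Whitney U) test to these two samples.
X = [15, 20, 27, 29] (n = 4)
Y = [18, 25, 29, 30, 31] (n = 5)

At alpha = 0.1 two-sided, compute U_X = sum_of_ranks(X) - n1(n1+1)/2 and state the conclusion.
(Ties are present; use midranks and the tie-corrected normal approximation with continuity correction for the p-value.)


Step 1: Combine and sort all 9 observations; assign midranks.
sorted (value, group): (15,X), (18,Y), (20,X), (25,Y), (27,X), (29,X), (29,Y), (30,Y), (31,Y)
ranks: 15->1, 18->2, 20->3, 25->4, 27->5, 29->6.5, 29->6.5, 30->8, 31->9
Step 2: Rank sum for X: R1 = 1 + 3 + 5 + 6.5 = 15.5.
Step 3: U_X = R1 - n1(n1+1)/2 = 15.5 - 4*5/2 = 15.5 - 10 = 5.5.
       U_Y = n1*n2 - U_X = 20 - 5.5 = 14.5.
Step 4: Ties are present, so use the tie-corrected normal approximation (with continuity correction) for the p-value.
Step 5: p-value = 0.325163; compare to alpha = 0.1. fail to reject H0.

U_X = 5.5, p = 0.325163, fail to reject H0 at alpha = 0.1.


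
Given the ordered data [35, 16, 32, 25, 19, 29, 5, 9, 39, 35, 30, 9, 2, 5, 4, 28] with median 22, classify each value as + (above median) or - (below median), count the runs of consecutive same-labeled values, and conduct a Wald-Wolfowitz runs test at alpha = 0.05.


Step 1: Compute median = 22; label A = above, B = below.
Labels in order: ABAABABBAAABBBBA  (n_A = 8, n_B = 8)
Step 2: Count runs R = 9.
Step 3: Under H0 (random ordering), E[R] = 2*n_A*n_B/(n_A+n_B) + 1 = 2*8*8/16 + 1 = 9.0000.
        Var[R] = 2*n_A*n_B*(2*n_A*n_B - n_A - n_B) / ((n_A+n_B)^2 * (n_A+n_B-1)) = 14336/3840 = 3.7333.
        SD[R] = 1.9322.
Step 4: R = E[R], so z = 0 with no continuity correction.
Step 5: Two-sided p-value via normal approximation = 2*(1 - Phi(|z|)) = 1.000000.
Step 6: alpha = 0.05. fail to reject H0.

R = 9, z = 0.0000, p = 1.000000, fail to reject H0.


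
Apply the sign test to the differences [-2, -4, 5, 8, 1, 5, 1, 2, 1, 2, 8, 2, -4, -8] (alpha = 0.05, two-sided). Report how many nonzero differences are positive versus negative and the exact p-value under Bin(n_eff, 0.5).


Step 1: Discard zero differences. Original n = 14; n_eff = number of nonzero differences = 14.
Nonzero differences (with sign): -2, -4, +5, +8, +1, +5, +1, +2, +1, +2, +8, +2, -4, -8
Step 2: Count signs: positive = 10, negative = 4.
Step 3: Under H0: P(positive) = 0.5, so the number of positives S ~ Bin(14, 0.5).
Step 4: Two-sided exact p-value = sum of Bin(14,0.5) probabilities at or below the observed probability = 0.179565.
Step 5: alpha = 0.05. fail to reject H0.

n_eff = 14, pos = 10, neg = 4, p = 0.179565, fail to reject H0.


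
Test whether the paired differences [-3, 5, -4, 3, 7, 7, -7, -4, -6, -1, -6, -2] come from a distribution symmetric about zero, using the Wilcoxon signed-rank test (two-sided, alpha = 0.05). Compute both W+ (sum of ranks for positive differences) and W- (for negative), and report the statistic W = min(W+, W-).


Step 1: Drop any zero differences (none here) and take |d_i|.
|d| = [3, 5, 4, 3, 7, 7, 7, 4, 6, 1, 6, 2]
Step 2: Midrank |d_i| (ties get averaged ranks).
ranks: |3|->3.5, |5|->7, |4|->5.5, |3|->3.5, |7|->11, |7|->11, |7|->11, |4|->5.5, |6|->8.5, |1|->1, |6|->8.5, |2|->2
Step 3: Attach original signs; sum ranks with positive sign and with negative sign.
W+ = 7 + 3.5 + 11 + 11 = 32.5
W- = 3.5 + 5.5 + 11 + 5.5 + 8.5 + 1 + 8.5 + 2 = 45.5
(Check: W+ + W- = 78 should equal n(n+1)/2 = 78.)
Step 4: Test statistic W = min(W+, W-) = 32.5.
Step 5: Ties in |d|, so use the tie-corrected normal approximation.
        E[W] = n(n+1)/4 = 12*13/4 = 39.
        Tie groups: |d|=3 (t=2), |d|=4 (t=2), |d|=6 (t=2), |d|=7 (t=3); sum(t^3 - t) = 42.
        Var[W] = n(n+1)(2n+1)/24 - sum(t^3-t)/48 = 3900/24 - 42/48 = 161.625.
        z = (W - E[W]) / sqrt(Var[W]) = (32.5 - 39) / 12.7132 = -0.5113.
        Two-sided p = 2*Phi(z) = 0.609155.
Step 6: alpha = 0.05. fail to reject H0.

W+ = 32.5, W- = 45.5, W = min = 32.5, p = 0.609155, fail to reject H0.


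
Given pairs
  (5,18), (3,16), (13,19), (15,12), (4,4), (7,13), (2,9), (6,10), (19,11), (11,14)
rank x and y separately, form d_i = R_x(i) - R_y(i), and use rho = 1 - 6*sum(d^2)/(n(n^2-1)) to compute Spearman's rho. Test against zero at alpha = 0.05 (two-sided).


Step 1: Rank x and y separately (midranks; no ties here).
rank(x): 5->4, 3->2, 13->8, 15->9, 4->3, 7->6, 2->1, 6->5, 19->10, 11->7
rank(y): 18->9, 16->8, 19->10, 12->5, 4->1, 13->6, 9->2, 10->3, 11->4, 14->7
Step 2: d_i = R_x(i) - R_y(i); compute d_i^2.
  (4-9)^2=25, (2-8)^2=36, (8-10)^2=4, (9-5)^2=16, (3-1)^2=4, (6-6)^2=0, (1-2)^2=1, (5-3)^2=4, (10-4)^2=36, (7-7)^2=0
sum(d^2) = 126.
Step 3: rho = 1 - 6*126 / (10*(10^2 - 1)) = 1 - 756/990 = 0.236364.
Step 4: Under H0, t = rho * sqrt((n-2)/(1-rho^2)) = 0.6880 ~ t(8).
Step 5: Two-sided p-value from the t-distribution with 8 df = 0.510885.
Step 6: alpha = 0.05. fail to reject H0.

rho = 0.2364, p = 0.510885, fail to reject H0 at alpha = 0.05.


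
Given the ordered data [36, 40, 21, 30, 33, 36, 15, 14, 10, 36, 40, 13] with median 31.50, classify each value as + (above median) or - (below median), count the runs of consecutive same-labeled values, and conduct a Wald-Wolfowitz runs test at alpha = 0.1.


Step 1: Compute median = 31.50; label A = above, B = below.
Labels in order: AABBAABBBAAB  (n_A = 6, n_B = 6)
Step 2: Count runs R = 6.
Step 3: Under H0 (random ordering), E[R] = 2*n_A*n_B/(n_A+n_B) + 1 = 2*6*6/12 + 1 = 7.0000.
        Var[R] = 2*n_A*n_B*(2*n_A*n_B - n_A - n_B) / ((n_A+n_B)^2 * (n_A+n_B-1)) = 4320/1584 = 2.7273.
        SD[R] = 1.6514.
Step 4: Continuity-corrected z = (R + 0.5 - E[R]) / SD[R] = (6 + 0.5 - 7.0000) / 1.6514 = -0.3028.
Step 5: Two-sided p-value via normal approximation = 2*(1 - Phi(|z|)) = 0.762069.
Step 6: alpha = 0.1. fail to reject H0.

R = 6, z = -0.3028, p = 0.762069, fail to reject H0.


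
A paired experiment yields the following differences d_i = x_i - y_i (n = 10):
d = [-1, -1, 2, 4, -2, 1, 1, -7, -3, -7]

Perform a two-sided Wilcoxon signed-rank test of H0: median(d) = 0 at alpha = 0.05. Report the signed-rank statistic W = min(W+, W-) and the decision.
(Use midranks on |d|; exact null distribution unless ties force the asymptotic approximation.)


Step 1: Drop any zero differences (none here) and take |d_i|.
|d| = [1, 1, 2, 4, 2, 1, 1, 7, 3, 7]
Step 2: Midrank |d_i| (ties get averaged ranks).
ranks: |1|->2.5, |1|->2.5, |2|->5.5, |4|->8, |2|->5.5, |1|->2.5, |1|->2.5, |7|->9.5, |3|->7, |7|->9.5
Step 3: Attach original signs; sum ranks with positive sign and with negative sign.
W+ = 5.5 + 8 + 2.5 + 2.5 = 18.5
W- = 2.5 + 2.5 + 5.5 + 9.5 + 7 + 9.5 = 36.5
(Check: W+ + W- = 55 should equal n(n+1)/2 = 55.)
Step 4: Test statistic W = min(W+, W-) = 18.5.
Step 5: Ties in |d|, so use the tie-corrected normal approximation.
        E[W] = n(n+1)/4 = 10*11/4 = 27.5.
        Tie groups: |d|=1 (t=4), |d|=2 (t=2), |d|=7 (t=2); sum(t^3 - t) = 72.
        Var[W] = n(n+1)(2n+1)/24 - sum(t^3-t)/48 = 2310/24 - 72/48 = 94.75.
        z = (W - E[W]) / sqrt(Var[W]) = (18.5 - 27.5) / 9.7340 = -0.9246.
        Two-sided p = 2*Phi(z) = 0.355175.
Step 6: alpha = 0.05. fail to reject H0.

W+ = 18.5, W- = 36.5, W = min = 18.5, p = 0.355175, fail to reject H0.


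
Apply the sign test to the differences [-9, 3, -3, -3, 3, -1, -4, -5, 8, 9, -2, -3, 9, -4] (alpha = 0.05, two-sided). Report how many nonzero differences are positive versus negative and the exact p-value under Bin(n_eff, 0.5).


Step 1: Discard zero differences. Original n = 14; n_eff = number of nonzero differences = 14.
Nonzero differences (with sign): -9, +3, -3, -3, +3, -1, -4, -5, +8, +9, -2, -3, +9, -4
Step 2: Count signs: positive = 5, negative = 9.
Step 3: Under H0: P(positive) = 0.5, so the number of positives S ~ Bin(14, 0.5).
Step 4: Two-sided exact p-value = sum of Bin(14,0.5) probabilities at or below the observed probability = 0.423950.
Step 5: alpha = 0.05. fail to reject H0.

n_eff = 14, pos = 5, neg = 9, p = 0.423950, fail to reject H0.


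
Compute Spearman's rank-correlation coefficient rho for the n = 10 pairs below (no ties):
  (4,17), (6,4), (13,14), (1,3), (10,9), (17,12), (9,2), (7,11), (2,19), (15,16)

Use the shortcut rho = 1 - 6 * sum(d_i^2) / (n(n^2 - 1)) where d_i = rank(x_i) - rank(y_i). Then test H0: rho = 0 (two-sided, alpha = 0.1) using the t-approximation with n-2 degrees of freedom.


Step 1: Rank x and y separately (midranks; no ties here).
rank(x): 4->3, 6->4, 13->8, 1->1, 10->7, 17->10, 9->6, 7->5, 2->2, 15->9
rank(y): 17->9, 4->3, 14->7, 3->2, 9->4, 12->6, 2->1, 11->5, 19->10, 16->8
Step 2: d_i = R_x(i) - R_y(i); compute d_i^2.
  (3-9)^2=36, (4-3)^2=1, (8-7)^2=1, (1-2)^2=1, (7-4)^2=9, (10-6)^2=16, (6-1)^2=25, (5-5)^2=0, (2-10)^2=64, (9-8)^2=1
sum(d^2) = 154.
Step 3: rho = 1 - 6*154 / (10*(10^2 - 1)) = 1 - 924/990 = 0.066667.
Step 4: Under H0, t = rho * sqrt((n-2)/(1-rho^2)) = 0.1890 ~ t(8).
Step 5: Two-sided p-value from the t-distribution with 8 df = 0.854813.
Step 6: alpha = 0.1. fail to reject H0.

rho = 0.0667, p = 0.854813, fail to reject H0 at alpha = 0.1.


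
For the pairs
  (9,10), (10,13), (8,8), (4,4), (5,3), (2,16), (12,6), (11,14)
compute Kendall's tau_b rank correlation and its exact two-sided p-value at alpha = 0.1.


Step 1: Enumerate the 28 unordered pairs (i,j) with i<j and classify each by sign(x_j-x_i) * sign(y_j-y_i).
  (1,2):dx=+1,dy=+3->C; (1,3):dx=-1,dy=-2->C; (1,4):dx=-5,dy=-6->C; (1,5):dx=-4,dy=-7->C
  (1,6):dx=-7,dy=+6->D; (1,7):dx=+3,dy=-4->D; (1,8):dx=+2,dy=+4->C; (2,3):dx=-2,dy=-5->C
  (2,4):dx=-6,dy=-9->C; (2,5):dx=-5,dy=-10->C; (2,6):dx=-8,dy=+3->D; (2,7):dx=+2,dy=-7->D
  (2,8):dx=+1,dy=+1->C; (3,4):dx=-4,dy=-4->C; (3,5):dx=-3,dy=-5->C; (3,6):dx=-6,dy=+8->D
  (3,7):dx=+4,dy=-2->D; (3,8):dx=+3,dy=+6->C; (4,5):dx=+1,dy=-1->D; (4,6):dx=-2,dy=+12->D
  (4,7):dx=+8,dy=+2->C; (4,8):dx=+7,dy=+10->C; (5,6):dx=-3,dy=+13->D; (5,7):dx=+7,dy=+3->C
  (5,8):dx=+6,dy=+11->C; (6,7):dx=+10,dy=-10->D; (6,8):dx=+9,dy=-2->D; (7,8):dx=-1,dy=+8->D
Step 2: C = 16, D = 12, total pairs = 28.
Step 3: tau = (C - D)/(n(n-1)/2) = (16 - 12)/28 = 0.142857.
Step 4: Exact two-sided p-value (enumerate n! = 40320 permutations of y under H0): p = 0.719544.
Step 5: alpha = 0.1. fail to reject H0.

tau_b = 0.1429 (C=16, D=12), p = 0.719544, fail to reject H0.


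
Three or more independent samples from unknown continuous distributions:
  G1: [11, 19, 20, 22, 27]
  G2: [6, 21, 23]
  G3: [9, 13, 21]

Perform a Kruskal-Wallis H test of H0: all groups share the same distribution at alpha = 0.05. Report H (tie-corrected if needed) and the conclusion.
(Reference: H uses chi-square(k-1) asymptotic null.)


Step 1: Combine all N = 11 observations and assign midranks.
sorted (value, group, rank): (6,G2,1), (9,G3,2), (11,G1,3), (13,G3,4), (19,G1,5), (20,G1,6), (21,G2,7.5), (21,G3,7.5), (22,G1,9), (23,G2,10), (27,G1,11)
Step 2: Sum ranks within each group.
R_1 = 34 (n_1 = 5)
R_2 = 18.5 (n_2 = 3)
R_3 = 13.5 (n_3 = 3)
Step 3: H = 12/(N(N+1)) * sum(R_i^2/n_i) - 3(N+1)
     = 12/(11*12) * (34^2/5 + 18.5^2/3 + 13.5^2/3) - 3*12
     = 0.090909 * 406.033 - 36
     = 0.912121.
Step 4: Ties present; correction factor C = 1 - 6/(11^3 - 11) = 0.995455. Corrected H = 0.912121 / 0.995455 = 0.916286.
Step 5: Under H0, H ~ chi^2(2); p-value = 0.632457.
Step 6: alpha = 0.05. fail to reject H0.

H = 0.9163, df = 2, p = 0.632457, fail to reject H0.


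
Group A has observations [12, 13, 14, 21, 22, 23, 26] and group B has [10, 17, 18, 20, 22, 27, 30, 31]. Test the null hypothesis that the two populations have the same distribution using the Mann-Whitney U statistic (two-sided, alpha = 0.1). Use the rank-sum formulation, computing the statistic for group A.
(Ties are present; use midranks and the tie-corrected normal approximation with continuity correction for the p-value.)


Step 1: Combine and sort all 15 observations; assign midranks.
sorted (value, group): (10,Y), (12,X), (13,X), (14,X), (17,Y), (18,Y), (20,Y), (21,X), (22,X), (22,Y), (23,X), (26,X), (27,Y), (30,Y), (31,Y)
ranks: 10->1, 12->2, 13->3, 14->4, 17->5, 18->6, 20->7, 21->8, 22->9.5, 22->9.5, 23->11, 26->12, 27->13, 30->14, 31->15
Step 2: Rank sum for X: R1 = 2 + 3 + 4 + 8 + 9.5 + 11 + 12 = 49.5.
Step 3: U_X = R1 - n1(n1+1)/2 = 49.5 - 7*8/2 = 49.5 - 28 = 21.5.
       U_Y = n1*n2 - U_X = 56 - 21.5 = 34.5.
Step 4: Ties are present, so use the tie-corrected normal approximation (with continuity correction) for the p-value.
Step 5: p-value = 0.487064; compare to alpha = 0.1. fail to reject H0.

U_X = 21.5, p = 0.487064, fail to reject H0 at alpha = 0.1.


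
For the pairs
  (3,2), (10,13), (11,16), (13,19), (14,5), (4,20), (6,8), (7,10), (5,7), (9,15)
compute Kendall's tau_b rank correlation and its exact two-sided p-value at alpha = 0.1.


Step 1: Enumerate the 45 unordered pairs (i,j) with i<j and classify each by sign(x_j-x_i) * sign(y_j-y_i).
  (1,2):dx=+7,dy=+11->C; (1,3):dx=+8,dy=+14->C; (1,4):dx=+10,dy=+17->C; (1,5):dx=+11,dy=+3->C
  (1,6):dx=+1,dy=+18->C; (1,7):dx=+3,dy=+6->C; (1,8):dx=+4,dy=+8->C; (1,9):dx=+2,dy=+5->C
  (1,10):dx=+6,dy=+13->C; (2,3):dx=+1,dy=+3->C; (2,4):dx=+3,dy=+6->C; (2,5):dx=+4,dy=-8->D
  (2,6):dx=-6,dy=+7->D; (2,7):dx=-4,dy=-5->C; (2,8):dx=-3,dy=-3->C; (2,9):dx=-5,dy=-6->C
  (2,10):dx=-1,dy=+2->D; (3,4):dx=+2,dy=+3->C; (3,5):dx=+3,dy=-11->D; (3,6):dx=-7,dy=+4->D
  (3,7):dx=-5,dy=-8->C; (3,8):dx=-4,dy=-6->C; (3,9):dx=-6,dy=-9->C; (3,10):dx=-2,dy=-1->C
  (4,5):dx=+1,dy=-14->D; (4,6):dx=-9,dy=+1->D; (4,7):dx=-7,dy=-11->C; (4,8):dx=-6,dy=-9->C
  (4,9):dx=-8,dy=-12->C; (4,10):dx=-4,dy=-4->C; (5,6):dx=-10,dy=+15->D; (5,7):dx=-8,dy=+3->D
  (5,8):dx=-7,dy=+5->D; (5,9):dx=-9,dy=+2->D; (5,10):dx=-5,dy=+10->D; (6,7):dx=+2,dy=-12->D
  (6,8):dx=+3,dy=-10->D; (6,9):dx=+1,dy=-13->D; (6,10):dx=+5,dy=-5->D; (7,8):dx=+1,dy=+2->C
  (7,9):dx=-1,dy=-1->C; (7,10):dx=+3,dy=+7->C; (8,9):dx=-2,dy=-3->C; (8,10):dx=+2,dy=+5->C
  (9,10):dx=+4,dy=+8->C
Step 2: C = 29, D = 16, total pairs = 45.
Step 3: tau = (C - D)/(n(n-1)/2) = (29 - 16)/45 = 0.288889.
Step 4: Exact two-sided p-value (enumerate n! = 3628800 permutations of y under H0): p = 0.291248.
Step 5: alpha = 0.1. fail to reject H0.

tau_b = 0.2889 (C=29, D=16), p = 0.291248, fail to reject H0.


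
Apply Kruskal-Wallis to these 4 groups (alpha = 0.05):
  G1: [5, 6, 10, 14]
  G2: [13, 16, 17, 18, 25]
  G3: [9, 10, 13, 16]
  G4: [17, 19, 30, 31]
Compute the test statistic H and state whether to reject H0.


Step 1: Combine all N = 17 observations and assign midranks.
sorted (value, group, rank): (5,G1,1), (6,G1,2), (9,G3,3), (10,G1,4.5), (10,G3,4.5), (13,G2,6.5), (13,G3,6.5), (14,G1,8), (16,G2,9.5), (16,G3,9.5), (17,G2,11.5), (17,G4,11.5), (18,G2,13), (19,G4,14), (25,G2,15), (30,G4,16), (31,G4,17)
Step 2: Sum ranks within each group.
R_1 = 15.5 (n_1 = 4)
R_2 = 55.5 (n_2 = 5)
R_3 = 23.5 (n_3 = 4)
R_4 = 58.5 (n_4 = 4)
Step 3: H = 12/(N(N+1)) * sum(R_i^2/n_i) - 3(N+1)
     = 12/(17*18) * (15.5^2/4 + 55.5^2/5 + 23.5^2/4 + 58.5^2/4) - 3*18
     = 0.039216 * 1669.74 - 54
     = 11.479902.
Step 4: Ties present; correction factor C = 1 - 24/(17^3 - 17) = 0.995098. Corrected H = 11.479902 / 0.995098 = 11.536453.
Step 5: Under H0, H ~ chi^2(3); p-value = 0.009152.
Step 6: alpha = 0.05. reject H0.

H = 11.5365, df = 3, p = 0.009152, reject H0.


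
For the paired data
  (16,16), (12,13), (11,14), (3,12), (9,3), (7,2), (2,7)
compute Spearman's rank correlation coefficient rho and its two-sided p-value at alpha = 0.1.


Step 1: Rank x and y separately (midranks; no ties here).
rank(x): 16->7, 12->6, 11->5, 3->2, 9->4, 7->3, 2->1
rank(y): 16->7, 13->5, 14->6, 12->4, 3->2, 2->1, 7->3
Step 2: d_i = R_x(i) - R_y(i); compute d_i^2.
  (7-7)^2=0, (6-5)^2=1, (5-6)^2=1, (2-4)^2=4, (4-2)^2=4, (3-1)^2=4, (1-3)^2=4
sum(d^2) = 18.
Step 3: rho = 1 - 6*18 / (7*(7^2 - 1)) = 1 - 108/336 = 0.678571.
Step 4: Under H0, t = rho * sqrt((n-2)/(1-rho^2)) = 2.0657 ~ t(5).
Step 5: Two-sided p-value from the t-distribution with 5 df = 0.093750.
Step 6: alpha = 0.1. reject H0.

rho = 0.6786, p = 0.093750, reject H0 at alpha = 0.1.


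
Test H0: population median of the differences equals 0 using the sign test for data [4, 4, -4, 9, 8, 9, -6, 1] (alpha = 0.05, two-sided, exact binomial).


Step 1: Discard zero differences. Original n = 8; n_eff = number of nonzero differences = 8.
Nonzero differences (with sign): +4, +4, -4, +9, +8, +9, -6, +1
Step 2: Count signs: positive = 6, negative = 2.
Step 3: Under H0: P(positive) = 0.5, so the number of positives S ~ Bin(8, 0.5).
Step 4: Two-sided exact p-value = sum of Bin(8,0.5) probabilities at or below the observed probability = 0.289062.
Step 5: alpha = 0.05. fail to reject H0.

n_eff = 8, pos = 6, neg = 2, p = 0.289062, fail to reject H0.


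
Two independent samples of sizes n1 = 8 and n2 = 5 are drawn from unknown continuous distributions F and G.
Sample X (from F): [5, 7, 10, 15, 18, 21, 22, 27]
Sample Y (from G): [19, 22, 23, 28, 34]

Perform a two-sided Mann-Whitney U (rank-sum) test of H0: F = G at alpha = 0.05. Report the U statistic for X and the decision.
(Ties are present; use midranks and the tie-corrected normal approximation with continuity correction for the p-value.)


Step 1: Combine and sort all 13 observations; assign midranks.
sorted (value, group): (5,X), (7,X), (10,X), (15,X), (18,X), (19,Y), (21,X), (22,X), (22,Y), (23,Y), (27,X), (28,Y), (34,Y)
ranks: 5->1, 7->2, 10->3, 15->4, 18->5, 19->6, 21->7, 22->8.5, 22->8.5, 23->10, 27->11, 28->12, 34->13
Step 2: Rank sum for X: R1 = 1 + 2 + 3 + 4 + 5 + 7 + 8.5 + 11 = 41.5.
Step 3: U_X = R1 - n1(n1+1)/2 = 41.5 - 8*9/2 = 41.5 - 36 = 5.5.
       U_Y = n1*n2 - U_X = 40 - 5.5 = 34.5.
Step 4: Ties are present, so use the tie-corrected normal approximation (with continuity correction) for the p-value.
Step 5: p-value = 0.040149; compare to alpha = 0.05. reject H0.

U_X = 5.5, p = 0.040149, reject H0 at alpha = 0.05.


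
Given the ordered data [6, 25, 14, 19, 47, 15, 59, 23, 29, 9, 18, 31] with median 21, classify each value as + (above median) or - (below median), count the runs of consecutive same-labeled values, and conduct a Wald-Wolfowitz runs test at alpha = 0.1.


Step 1: Compute median = 21; label A = above, B = below.
Labels in order: BABBABAAABBA  (n_A = 6, n_B = 6)
Step 2: Count runs R = 8.
Step 3: Under H0 (random ordering), E[R] = 2*n_A*n_B/(n_A+n_B) + 1 = 2*6*6/12 + 1 = 7.0000.
        Var[R] = 2*n_A*n_B*(2*n_A*n_B - n_A - n_B) / ((n_A+n_B)^2 * (n_A+n_B-1)) = 4320/1584 = 2.7273.
        SD[R] = 1.6514.
Step 4: Continuity-corrected z = (R - 0.5 - E[R]) / SD[R] = (8 - 0.5 - 7.0000) / 1.6514 = 0.3028.
Step 5: Two-sided p-value via normal approximation = 2*(1 - Phi(|z|)) = 0.762069.
Step 6: alpha = 0.1. fail to reject H0.

R = 8, z = 0.3028, p = 0.762069, fail to reject H0.


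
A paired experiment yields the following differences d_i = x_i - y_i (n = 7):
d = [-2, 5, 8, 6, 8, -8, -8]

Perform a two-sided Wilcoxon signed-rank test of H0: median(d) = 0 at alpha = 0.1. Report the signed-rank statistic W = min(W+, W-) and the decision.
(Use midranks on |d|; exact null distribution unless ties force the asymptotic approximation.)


Step 1: Drop any zero differences (none here) and take |d_i|.
|d| = [2, 5, 8, 6, 8, 8, 8]
Step 2: Midrank |d_i| (ties get averaged ranks).
ranks: |2|->1, |5|->2, |8|->5.5, |6|->3, |8|->5.5, |8|->5.5, |8|->5.5
Step 3: Attach original signs; sum ranks with positive sign and with negative sign.
W+ = 2 + 5.5 + 3 + 5.5 = 16
W- = 1 + 5.5 + 5.5 = 12
(Check: W+ + W- = 28 should equal n(n+1)/2 = 28.)
Step 4: Test statistic W = min(W+, W-) = 12.
Step 5: Ties in |d|, so use the tie-corrected normal approximation.
        E[W] = n(n+1)/4 = 7*8/4 = 14.
        Tie groups: |d|=8 (t=4); sum(t^3 - t) = 60.
        Var[W] = n(n+1)(2n+1)/24 - sum(t^3-t)/48 = 840/24 - 60/48 = 33.75.
        z = (W - E[W]) / sqrt(Var[W]) = (12 - 14) / 5.8095 = -0.3443.
        Two-sided p = 2*Phi(z) = 0.730647.
Step 6: alpha = 0.1. fail to reject H0.

W+ = 16, W- = 12, W = min = 12, p = 0.730647, fail to reject H0.


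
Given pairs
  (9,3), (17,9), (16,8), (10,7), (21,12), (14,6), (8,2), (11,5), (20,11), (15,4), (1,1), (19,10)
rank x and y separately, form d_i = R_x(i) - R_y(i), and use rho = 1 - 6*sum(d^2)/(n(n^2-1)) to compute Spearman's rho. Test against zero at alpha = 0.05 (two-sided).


Step 1: Rank x and y separately (midranks; no ties here).
rank(x): 9->3, 17->9, 16->8, 10->4, 21->12, 14->6, 8->2, 11->5, 20->11, 15->7, 1->1, 19->10
rank(y): 3->3, 9->9, 8->8, 7->7, 12->12, 6->6, 2->2, 5->5, 11->11, 4->4, 1->1, 10->10
Step 2: d_i = R_x(i) - R_y(i); compute d_i^2.
  (3-3)^2=0, (9-9)^2=0, (8-8)^2=0, (4-7)^2=9, (12-12)^2=0, (6-6)^2=0, (2-2)^2=0, (5-5)^2=0, (11-11)^2=0, (7-4)^2=9, (1-1)^2=0, (10-10)^2=0
sum(d^2) = 18.
Step 3: rho = 1 - 6*18 / (12*(12^2 - 1)) = 1 - 108/1716 = 0.937063.
Step 4: Under H0, t = rho * sqrt((n-2)/(1-rho^2)) = 8.4868 ~ t(10).
Step 5: Two-sided p-value from the t-distribution with 10 df = 0.000007.
Step 6: alpha = 0.05. reject H0.

rho = 0.9371, p = 0.000007, reject H0 at alpha = 0.05.


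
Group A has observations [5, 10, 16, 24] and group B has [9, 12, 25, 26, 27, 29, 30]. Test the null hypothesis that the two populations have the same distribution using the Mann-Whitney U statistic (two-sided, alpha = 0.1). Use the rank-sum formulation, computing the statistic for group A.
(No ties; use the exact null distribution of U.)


Step 1: Combine and sort all 11 observations; assign midranks.
sorted (value, group): (5,X), (9,Y), (10,X), (12,Y), (16,X), (24,X), (25,Y), (26,Y), (27,Y), (29,Y), (30,Y)
ranks: 5->1, 9->2, 10->3, 12->4, 16->5, 24->6, 25->7, 26->8, 27->9, 29->10, 30->11
Step 2: Rank sum for X: R1 = 1 + 3 + 5 + 6 = 15.
Step 3: U_X = R1 - n1(n1+1)/2 = 15 - 4*5/2 = 15 - 10 = 5.
       U_Y = n1*n2 - U_X = 28 - 5 = 23.
Step 4: No ties, so the exact null distribution of U (based on enumerating the C(11,4) = 330 equally likely rank assignments) gives the two-sided p-value.
Step 5: p-value = 0.109091; compare to alpha = 0.1. fail to reject H0.

U_X = 5, p = 0.109091, fail to reject H0 at alpha = 0.1.


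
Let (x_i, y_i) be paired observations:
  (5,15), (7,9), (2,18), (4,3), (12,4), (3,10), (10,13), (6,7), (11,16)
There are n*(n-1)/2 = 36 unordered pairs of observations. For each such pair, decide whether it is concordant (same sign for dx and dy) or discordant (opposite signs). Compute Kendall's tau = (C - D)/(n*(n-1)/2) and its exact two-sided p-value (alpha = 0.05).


Step 1: Enumerate the 36 unordered pairs (i,j) with i<j and classify each by sign(x_j-x_i) * sign(y_j-y_i).
  (1,2):dx=+2,dy=-6->D; (1,3):dx=-3,dy=+3->D; (1,4):dx=-1,dy=-12->C; (1,5):dx=+7,dy=-11->D
  (1,6):dx=-2,dy=-5->C; (1,7):dx=+5,dy=-2->D; (1,8):dx=+1,dy=-8->D; (1,9):dx=+6,dy=+1->C
  (2,3):dx=-5,dy=+9->D; (2,4):dx=-3,dy=-6->C; (2,5):dx=+5,dy=-5->D; (2,6):dx=-4,dy=+1->D
  (2,7):dx=+3,dy=+4->C; (2,8):dx=-1,dy=-2->C; (2,9):dx=+4,dy=+7->C; (3,4):dx=+2,dy=-15->D
  (3,5):dx=+10,dy=-14->D; (3,6):dx=+1,dy=-8->D; (3,7):dx=+8,dy=-5->D; (3,8):dx=+4,dy=-11->D
  (3,9):dx=+9,dy=-2->D; (4,5):dx=+8,dy=+1->C; (4,6):dx=-1,dy=+7->D; (4,7):dx=+6,dy=+10->C
  (4,8):dx=+2,dy=+4->C; (4,9):dx=+7,dy=+13->C; (5,6):dx=-9,dy=+6->D; (5,7):dx=-2,dy=+9->D
  (5,8):dx=-6,dy=+3->D; (5,9):dx=-1,dy=+12->D; (6,7):dx=+7,dy=+3->C; (6,8):dx=+3,dy=-3->D
  (6,9):dx=+8,dy=+6->C; (7,8):dx=-4,dy=-6->C; (7,9):dx=+1,dy=+3->C; (8,9):dx=+5,dy=+9->C
Step 2: C = 16, D = 20, total pairs = 36.
Step 3: tau = (C - D)/(n(n-1)/2) = (16 - 20)/36 = -0.111111.
Step 4: Exact two-sided p-value (enumerate n! = 362880 permutations of y under H0): p = 0.761414.
Step 5: alpha = 0.05. fail to reject H0.

tau_b = -0.1111 (C=16, D=20), p = 0.761414, fail to reject H0.


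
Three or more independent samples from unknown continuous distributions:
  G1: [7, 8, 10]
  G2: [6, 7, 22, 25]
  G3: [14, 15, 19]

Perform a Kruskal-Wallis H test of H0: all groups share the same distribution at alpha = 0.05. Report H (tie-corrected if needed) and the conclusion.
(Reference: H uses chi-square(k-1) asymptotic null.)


Step 1: Combine all N = 10 observations and assign midranks.
sorted (value, group, rank): (6,G2,1), (7,G1,2.5), (7,G2,2.5), (8,G1,4), (10,G1,5), (14,G3,6), (15,G3,7), (19,G3,8), (22,G2,9), (25,G2,10)
Step 2: Sum ranks within each group.
R_1 = 11.5 (n_1 = 3)
R_2 = 22.5 (n_2 = 4)
R_3 = 21 (n_3 = 3)
Step 3: H = 12/(N(N+1)) * sum(R_i^2/n_i) - 3(N+1)
     = 12/(10*11) * (11.5^2/3 + 22.5^2/4 + 21^2/3) - 3*11
     = 0.109091 * 317.646 - 33
     = 1.652273.
Step 4: Ties present; correction factor C = 1 - 6/(10^3 - 10) = 0.993939. Corrected H = 1.652273 / 0.993939 = 1.662348.
Step 5: Under H0, H ~ chi^2(2); p-value = 0.435538.
Step 6: alpha = 0.05. fail to reject H0.

H = 1.6623, df = 2, p = 0.435538, fail to reject H0.


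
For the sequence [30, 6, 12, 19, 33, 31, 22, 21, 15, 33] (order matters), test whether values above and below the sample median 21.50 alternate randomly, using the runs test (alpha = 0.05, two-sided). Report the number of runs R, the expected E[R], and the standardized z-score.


Step 1: Compute median = 21.50; label A = above, B = below.
Labels in order: ABBBAAABBA  (n_A = 5, n_B = 5)
Step 2: Count runs R = 5.
Step 3: Under H0 (random ordering), E[R] = 2*n_A*n_B/(n_A+n_B) + 1 = 2*5*5/10 + 1 = 6.0000.
        Var[R] = 2*n_A*n_B*(2*n_A*n_B - n_A - n_B) / ((n_A+n_B)^2 * (n_A+n_B-1)) = 2000/900 = 2.2222.
        SD[R] = 1.4907.
Step 4: Continuity-corrected z = (R + 0.5 - E[R]) / SD[R] = (5 + 0.5 - 6.0000) / 1.4907 = -0.3354.
Step 5: Two-sided p-value via normal approximation = 2*(1 - Phi(|z|)) = 0.737316.
Step 6: alpha = 0.05. fail to reject H0.

R = 5, z = -0.3354, p = 0.737316, fail to reject H0.


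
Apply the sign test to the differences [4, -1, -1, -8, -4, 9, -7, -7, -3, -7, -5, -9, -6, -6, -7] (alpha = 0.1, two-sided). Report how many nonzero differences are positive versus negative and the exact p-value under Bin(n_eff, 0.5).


Step 1: Discard zero differences. Original n = 15; n_eff = number of nonzero differences = 15.
Nonzero differences (with sign): +4, -1, -1, -8, -4, +9, -7, -7, -3, -7, -5, -9, -6, -6, -7
Step 2: Count signs: positive = 2, negative = 13.
Step 3: Under H0: P(positive) = 0.5, so the number of positives S ~ Bin(15, 0.5).
Step 4: Two-sided exact p-value = sum of Bin(15,0.5) probabilities at or below the observed probability = 0.007385.
Step 5: alpha = 0.1. reject H0.

n_eff = 15, pos = 2, neg = 13, p = 0.007385, reject H0.


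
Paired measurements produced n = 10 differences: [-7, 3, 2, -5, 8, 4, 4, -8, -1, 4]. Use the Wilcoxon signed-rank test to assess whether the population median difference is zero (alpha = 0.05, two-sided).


Step 1: Drop any zero differences (none here) and take |d_i|.
|d| = [7, 3, 2, 5, 8, 4, 4, 8, 1, 4]
Step 2: Midrank |d_i| (ties get averaged ranks).
ranks: |7|->8, |3|->3, |2|->2, |5|->7, |8|->9.5, |4|->5, |4|->5, |8|->9.5, |1|->1, |4|->5
Step 3: Attach original signs; sum ranks with positive sign and with negative sign.
W+ = 3 + 2 + 9.5 + 5 + 5 + 5 = 29.5
W- = 8 + 7 + 9.5 + 1 = 25.5
(Check: W+ + W- = 55 should equal n(n+1)/2 = 55.)
Step 4: Test statistic W = min(W+, W-) = 25.5.
Step 5: Ties in |d|, so use the tie-corrected normal approximation.
        E[W] = n(n+1)/4 = 10*11/4 = 27.5.
        Tie groups: |d|=4 (t=3), |d|=8 (t=2); sum(t^3 - t) = 30.
        Var[W] = n(n+1)(2n+1)/24 - sum(t^3-t)/48 = 2310/24 - 30/48 = 95.625.
        z = (W - E[W]) / sqrt(Var[W]) = (25.5 - 27.5) / 9.7788 = -0.2045.
        Two-sided p = 2*Phi(z) = 0.837944.
Step 6: alpha = 0.05. fail to reject H0.

W+ = 29.5, W- = 25.5, W = min = 25.5, p = 0.837944, fail to reject H0.


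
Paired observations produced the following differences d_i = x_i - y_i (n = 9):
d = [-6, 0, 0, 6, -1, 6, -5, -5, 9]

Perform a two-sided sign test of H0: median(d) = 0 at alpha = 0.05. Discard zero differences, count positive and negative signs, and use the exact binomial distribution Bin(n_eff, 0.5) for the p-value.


Step 1: Discard zero differences. Original n = 9; n_eff = number of nonzero differences = 7.
Nonzero differences (with sign): -6, +6, -1, +6, -5, -5, +9
Step 2: Count signs: positive = 3, negative = 4.
Step 3: Under H0: P(positive) = 0.5, so the number of positives S ~ Bin(7, 0.5).
Step 4: Two-sided exact p-value = sum of Bin(7,0.5) probabilities at or below the observed probability = 1.000000.
Step 5: alpha = 0.05. fail to reject H0.

n_eff = 7, pos = 3, neg = 4, p = 1.000000, fail to reject H0.


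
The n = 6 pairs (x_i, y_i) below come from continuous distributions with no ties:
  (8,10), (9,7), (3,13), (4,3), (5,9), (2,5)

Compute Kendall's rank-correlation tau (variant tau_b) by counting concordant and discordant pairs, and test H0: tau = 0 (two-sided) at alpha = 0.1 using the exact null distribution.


Step 1: Enumerate the 15 unordered pairs (i,j) with i<j and classify each by sign(x_j-x_i) * sign(y_j-y_i).
  (1,2):dx=+1,dy=-3->D; (1,3):dx=-5,dy=+3->D; (1,4):dx=-4,dy=-7->C; (1,5):dx=-3,dy=-1->C
  (1,6):dx=-6,dy=-5->C; (2,3):dx=-6,dy=+6->D; (2,4):dx=-5,dy=-4->C; (2,5):dx=-4,dy=+2->D
  (2,6):dx=-7,dy=-2->C; (3,4):dx=+1,dy=-10->D; (3,5):dx=+2,dy=-4->D; (3,6):dx=-1,dy=-8->C
  (4,5):dx=+1,dy=+6->C; (4,6):dx=-2,dy=+2->D; (5,6):dx=-3,dy=-4->C
Step 2: C = 8, D = 7, total pairs = 15.
Step 3: tau = (C - D)/(n(n-1)/2) = (8 - 7)/15 = 0.066667.
Step 4: Exact two-sided p-value (enumerate n! = 720 permutations of y under H0): p = 1.000000.
Step 5: alpha = 0.1. fail to reject H0.

tau_b = 0.0667 (C=8, D=7), p = 1.000000, fail to reject H0.


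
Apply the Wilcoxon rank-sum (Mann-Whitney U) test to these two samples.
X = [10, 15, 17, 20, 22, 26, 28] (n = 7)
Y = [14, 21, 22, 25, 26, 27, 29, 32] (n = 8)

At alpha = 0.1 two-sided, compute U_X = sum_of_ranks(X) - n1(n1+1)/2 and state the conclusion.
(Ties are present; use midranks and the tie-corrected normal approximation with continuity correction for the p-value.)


Step 1: Combine and sort all 15 observations; assign midranks.
sorted (value, group): (10,X), (14,Y), (15,X), (17,X), (20,X), (21,Y), (22,X), (22,Y), (25,Y), (26,X), (26,Y), (27,Y), (28,X), (29,Y), (32,Y)
ranks: 10->1, 14->2, 15->3, 17->4, 20->5, 21->6, 22->7.5, 22->7.5, 25->9, 26->10.5, 26->10.5, 27->12, 28->13, 29->14, 32->15
Step 2: Rank sum for X: R1 = 1 + 3 + 4 + 5 + 7.5 + 10.5 + 13 = 44.
Step 3: U_X = R1 - n1(n1+1)/2 = 44 - 7*8/2 = 44 - 28 = 16.
       U_Y = n1*n2 - U_X = 56 - 16 = 40.
Step 4: Ties are present, so use the tie-corrected normal approximation (with continuity correction) for the p-value.
Step 5: p-value = 0.182450; compare to alpha = 0.1. fail to reject H0.

U_X = 16, p = 0.182450, fail to reject H0 at alpha = 0.1.


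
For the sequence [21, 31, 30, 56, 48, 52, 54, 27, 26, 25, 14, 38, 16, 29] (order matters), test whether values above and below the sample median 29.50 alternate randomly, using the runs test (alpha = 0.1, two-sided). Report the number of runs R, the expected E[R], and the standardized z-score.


Step 1: Compute median = 29.50; label A = above, B = below.
Labels in order: BAAAAAABBBBABB  (n_A = 7, n_B = 7)
Step 2: Count runs R = 5.
Step 3: Under H0 (random ordering), E[R] = 2*n_A*n_B/(n_A+n_B) + 1 = 2*7*7/14 + 1 = 8.0000.
        Var[R] = 2*n_A*n_B*(2*n_A*n_B - n_A - n_B) / ((n_A+n_B)^2 * (n_A+n_B-1)) = 8232/2548 = 3.2308.
        SD[R] = 1.7974.
Step 4: Continuity-corrected z = (R + 0.5 - E[R]) / SD[R] = (5 + 0.5 - 8.0000) / 1.7974 = -1.3909.
Step 5: Two-sided p-value via normal approximation = 2*(1 - Phi(|z|)) = 0.164264.
Step 6: alpha = 0.1. fail to reject H0.

R = 5, z = -1.3909, p = 0.164264, fail to reject H0.


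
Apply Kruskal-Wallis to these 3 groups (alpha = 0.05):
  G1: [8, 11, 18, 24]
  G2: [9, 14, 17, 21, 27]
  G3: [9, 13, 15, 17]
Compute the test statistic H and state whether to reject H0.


Step 1: Combine all N = 13 observations and assign midranks.
sorted (value, group, rank): (8,G1,1), (9,G2,2.5), (9,G3,2.5), (11,G1,4), (13,G3,5), (14,G2,6), (15,G3,7), (17,G2,8.5), (17,G3,8.5), (18,G1,10), (21,G2,11), (24,G1,12), (27,G2,13)
Step 2: Sum ranks within each group.
R_1 = 27 (n_1 = 4)
R_2 = 41 (n_2 = 5)
R_3 = 23 (n_3 = 4)
Step 3: H = 12/(N(N+1)) * sum(R_i^2/n_i) - 3(N+1)
     = 12/(13*14) * (27^2/4 + 41^2/5 + 23^2/4) - 3*14
     = 0.065934 * 650.7 - 42
     = 0.903297.
Step 4: Ties present; correction factor C = 1 - 12/(13^3 - 13) = 0.994505. Corrected H = 0.903297 / 0.994505 = 0.908287.
Step 5: Under H0, H ~ chi^2(2); p-value = 0.634992.
Step 6: alpha = 0.05. fail to reject H0.

H = 0.9083, df = 2, p = 0.634992, fail to reject H0.
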